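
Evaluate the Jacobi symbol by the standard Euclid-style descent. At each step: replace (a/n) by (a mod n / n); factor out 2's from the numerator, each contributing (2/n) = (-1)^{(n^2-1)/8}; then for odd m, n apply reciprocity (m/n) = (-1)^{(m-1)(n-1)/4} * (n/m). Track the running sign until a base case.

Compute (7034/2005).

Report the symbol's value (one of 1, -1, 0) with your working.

(7034/2005): 7034 mod 2005 = 1019, so (7034/2005) = (1019/2005)
flip (1019/2005) -> (2005/1019): both odd, 1019 mod 4 = 3, 2005 mod 4 = 1, so the flip contributes +1; sign now +1
(2005/1019): 2005 mod 1019 = 986, so (2005/1019) = (986/1019)
factor out 2^1: 986 = 2^1·493; with 1019 mod 8 = 3, (2/1019) = -1; sign now -1; continue with (493/1019)
flip (493/1019) -> (1019/493): both odd, 493 mod 4 = 1, 1019 mod 4 = 3, so the flip contributes +1; sign now -1
(1019/493): 1019 mod 493 = 33, so (1019/493) = (33/493)
flip (33/493) -> (493/33): both odd, 33 mod 4 = 1, 493 mod 4 = 1, so the flip contributes +1; sign now -1
(493/33): 493 mod 33 = 31, so (493/33) = (31/33)
flip (31/33) -> (33/31): both odd, 31 mod 4 = 3, 33 mod 4 = 1, so the flip contributes +1; sign now -1
(33/31): 33 mod 31 = 2, so (33/31) = (2/31)
factor out 2^1: 2 = 2^1·1; with 31 mod 8 = 7, (2/31) = +1; sign now -1; continue with (1/31)
reached (1/31) = 1, so the symbol is -1

-1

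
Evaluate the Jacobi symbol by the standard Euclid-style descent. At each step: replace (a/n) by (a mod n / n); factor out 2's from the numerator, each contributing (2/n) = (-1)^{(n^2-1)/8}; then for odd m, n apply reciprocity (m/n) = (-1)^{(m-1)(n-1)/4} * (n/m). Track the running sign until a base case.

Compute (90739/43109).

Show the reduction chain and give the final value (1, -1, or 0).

(90739/43109): 90739 mod 43109 = 4521, so (90739/43109) = (4521/43109)
flip (4521/43109) -> (43109/4521): both odd, 4521 mod 4 = 1, 43109 mod 4 = 1, so the flip contributes +1; sign now +1
(43109/4521): 43109 mod 4521 = 2420, so (43109/4521) = (2420/4521)
factor out 2^2: 2420 = 2^2·605; with 4521 mod 8 = 1, (2/4521) = +1; sign now +1; continue with (605/4521)
flip (605/4521) -> (4521/605): both odd, 605 mod 4 = 1, 4521 mod 4 = 1, so the flip contributes +1; sign now +1
(4521/605): 4521 mod 605 = 286, so (4521/605) = (286/605)
factor out 2^1: 286 = 2^1·143; with 605 mod 8 = 5, (2/605) = -1; sign now -1; continue with (143/605)
flip (143/605) -> (605/143): both odd, 143 mod 4 = 3, 605 mod 4 = 1, so the flip contributes +1; sign now -1
(605/143): 605 mod 143 = 33, so (605/143) = (33/143)
flip (33/143) -> (143/33): both odd, 33 mod 4 = 1, 143 mod 4 = 3, so the flip contributes +1; sign now -1
(143/33): 143 mod 33 = 11, so (143/33) = (11/33)
flip (11/33) -> (33/11): both odd, 11 mod 4 = 3, 33 mod 4 = 1, so the flip contributes +1; sign now -1
(33/11): 33 mod 11 = 0, so (33/11) = (0/11)
reached (0/11); gcd(a, n) > 1, so (0/11) = 0 and the symbol is 0

0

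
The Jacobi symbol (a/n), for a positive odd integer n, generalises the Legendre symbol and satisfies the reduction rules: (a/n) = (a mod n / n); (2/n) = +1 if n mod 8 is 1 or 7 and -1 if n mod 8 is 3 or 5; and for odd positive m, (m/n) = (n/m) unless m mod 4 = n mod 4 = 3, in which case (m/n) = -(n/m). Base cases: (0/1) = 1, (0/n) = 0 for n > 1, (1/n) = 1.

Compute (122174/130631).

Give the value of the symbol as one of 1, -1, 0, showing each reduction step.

122174 = 2^1·61087; (2/130631) = +1 since 130631 mod 8 = 7, so (122174/130631) = (+1)^1·(61087/130631); sign now +1
reciprocity: (61087/130631) = -1·(130631/61087) since 61087 mod 4 = 3, 130631 mod 4 = 3; sign now -1
(130631/61087) = (8457/61087)   [reduce mod 61087]
reciprocity: (8457/61087) = +1·(61087/8457) since 8457 mod 4 = 1, 61087 mod 4 = 3; sign now -1
(61087/8457) = (1888/8457)   [reduce mod 8457]
1888 = 2^5·59; (2/8457) = +1 since 8457 mod 8 = 1, so (1888/8457) = (+1)^5·(59/8457); sign now -1
reciprocity: (59/8457) = +1·(8457/59) since 59 mod 4 = 3, 8457 mod 4 = 1; sign now -1
(8457/59) = (20/59)   [reduce mod 59]
20 = 2^2·5; (2/59) = -1 since 59 mod 8 = 3, so (20/59) = (-1)^2·(5/59); sign now -1
reciprocity: (5/59) = +1·(59/5) since 5 mod 4 = 1, 59 mod 4 = 3; sign now -1
(59/5) = (4/5)   [reduce mod 5]
4 = 2^2·1; (2/5) = -1 since 5 mod 8 = 5, so (4/5) = (-1)^2·(1/5); sign now -1
(1/5) = 1; final value = sign = -1

-1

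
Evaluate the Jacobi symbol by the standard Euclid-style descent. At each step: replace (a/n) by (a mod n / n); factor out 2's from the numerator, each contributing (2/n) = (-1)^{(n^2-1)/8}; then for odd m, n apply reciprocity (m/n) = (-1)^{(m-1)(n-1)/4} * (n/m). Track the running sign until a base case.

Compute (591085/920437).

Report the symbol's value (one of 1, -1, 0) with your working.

reciprocity: (591085/920437) = +1·(920437/591085) since 591085 mod 4 = 1, 920437 mod 4 = 1; sign now +1
(920437/591085) = (329352/591085)   [reduce mod 591085]
329352 = 2^3·41169; (2/591085) = -1 since 591085 mod 8 = 5, so (329352/591085) = (-1)^3·(41169/591085); sign now -1
reciprocity: (41169/591085) = +1·(591085/41169) since 41169 mod 4 = 1, 591085 mod 4 = 1; sign now -1
(591085/41169) = (14719/41169)   [reduce mod 41169]
reciprocity: (14719/41169) = +1·(41169/14719) since 14719 mod 4 = 3, 41169 mod 4 = 1; sign now -1
(41169/14719) = (11731/14719)   [reduce mod 14719]
reciprocity: (11731/14719) = -1·(14719/11731) since 11731 mod 4 = 3, 14719 mod 4 = 3; sign now +1
(14719/11731) = (2988/11731)   [reduce mod 11731]
2988 = 2^2·747; (2/11731) = -1 since 11731 mod 8 = 3, so (2988/11731) = (-1)^2·(747/11731); sign now +1
reciprocity: (747/11731) = -1·(11731/747) since 747 mod 4 = 3, 11731 mod 4 = 3; sign now -1
(11731/747) = (526/747)   [reduce mod 747]
526 = 2^1·263; (2/747) = -1 since 747 mod 8 = 3, so (526/747) = (-1)^1·(263/747); sign now +1
reciprocity: (263/747) = -1·(747/263) since 263 mod 4 = 3, 747 mod 4 = 3; sign now -1
(747/263) = (221/263)   [reduce mod 263]
reciprocity: (221/263) = +1·(263/221) since 221 mod 4 = 1, 263 mod 4 = 3; sign now -1
(263/221) = (42/221)   [reduce mod 221]
42 = 2^1·21; (2/221) = -1 since 221 mod 8 = 5, so (42/221) = (-1)^1·(21/221); sign now +1
reciprocity: (21/221) = +1·(221/21) since 21 mod 4 = 1, 221 mod 4 = 1; sign now +1
(221/21) = (11/21)   [reduce mod 21]
reciprocity: (11/21) = +1·(21/11) since 11 mod 4 = 3, 21 mod 4 = 1; sign now +1
(21/11) = (10/11)   [reduce mod 11]
10 = 2^1·5; (2/11) = -1 since 11 mod 8 = 3, so (10/11) = (-1)^1·(5/11); sign now -1
reciprocity: (5/11) = +1·(11/5) since 5 mod 4 = 1, 11 mod 4 = 3; sign now -1
(11/5) = (1/5)   [reduce mod 5]
(1/5) = 1; final value = sign = -1

-1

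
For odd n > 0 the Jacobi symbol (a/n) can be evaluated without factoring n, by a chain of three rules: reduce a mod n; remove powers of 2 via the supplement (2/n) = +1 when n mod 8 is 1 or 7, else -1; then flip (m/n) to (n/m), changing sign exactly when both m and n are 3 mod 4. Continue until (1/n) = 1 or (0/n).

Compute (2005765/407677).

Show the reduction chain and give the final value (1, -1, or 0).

1

(2005765/407677) = (375057/407677)   [reduce mod 407677]
reciprocity: (375057/407677) = +1·(407677/375057) since 375057 mod 4 = 1, 407677 mod 4 = 1; sign now +1
(407677/375057) = (32620/375057)   [reduce mod 375057]
32620 = 2^2·8155; (2/375057) = +1 since 375057 mod 8 = 1, so (32620/375057) = (+1)^2·(8155/375057); sign now +1
reciprocity: (8155/375057) = +1·(375057/8155) since 8155 mod 4 = 3, 375057 mod 4 = 1; sign now +1
(375057/8155) = (8082/8155)   [reduce mod 8155]
8082 = 2^1·4041; (2/8155) = -1 since 8155 mod 8 = 3, so (8082/8155) = (-1)^1·(4041/8155); sign now -1
reciprocity: (4041/8155) = +1·(8155/4041) since 4041 mod 4 = 1, 8155 mod 4 = 3; sign now -1
(8155/4041) = (73/4041)   [reduce mod 4041]
reciprocity: (73/4041) = +1·(4041/73) since 73 mod 4 = 1, 4041 mod 4 = 1; sign now -1
(4041/73) = (26/73)   [reduce mod 73]
26 = 2^1·13; (2/73) = +1 since 73 mod 8 = 1, so (26/73) = (+1)^1·(13/73); sign now -1
reciprocity: (13/73) = +1·(73/13) since 13 mod 4 = 1, 73 mod 4 = 1; sign now -1
(73/13) = (8/13)   [reduce mod 13]
8 = 2^3·1; (2/13) = -1 since 13 mod 8 = 5, so (8/13) = (-1)^3·(1/13); sign now +1
(1/13) = 1; final value = sign = +1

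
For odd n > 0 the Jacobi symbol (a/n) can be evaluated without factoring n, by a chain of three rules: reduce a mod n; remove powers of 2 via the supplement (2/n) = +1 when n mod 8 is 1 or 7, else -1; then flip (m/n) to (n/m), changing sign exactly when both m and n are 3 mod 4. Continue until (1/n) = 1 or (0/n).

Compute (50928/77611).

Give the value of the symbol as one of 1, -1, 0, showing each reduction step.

-1

factor out 2^4: 50928 = 2^4·3183; with 77611 mod 8 = 3, (2/77611) = -1; sign now +1; continue with (3183/77611)
flip (3183/77611) -> (77611/3183): both odd, 3183 mod 4 = 3, 77611 mod 4 = 3, so the flip contributes -1; sign now -1
(77611/3183): 77611 mod 3183 = 1219, so (77611/3183) = (1219/3183)
flip (1219/3183) -> (3183/1219): both odd, 1219 mod 4 = 3, 3183 mod 4 = 3, so the flip contributes -1; sign now +1
(3183/1219): 3183 mod 1219 = 745, so (3183/1219) = (745/1219)
flip (745/1219) -> (1219/745): both odd, 745 mod 4 = 1, 1219 mod 4 = 3, so the flip contributes +1; sign now +1
(1219/745): 1219 mod 745 = 474, so (1219/745) = (474/745)
factor out 2^1: 474 = 2^1·237; with 745 mod 8 = 1, (2/745) = +1; sign now +1; continue with (237/745)
flip (237/745) -> (745/237): both odd, 237 mod 4 = 1, 745 mod 4 = 1, so the flip contributes +1; sign now +1
(745/237): 745 mod 237 = 34, so (745/237) = (34/237)
factor out 2^1: 34 = 2^1·17; with 237 mod 8 = 5, (2/237) = -1; sign now -1; continue with (17/237)
flip (17/237) -> (237/17): both odd, 17 mod 4 = 1, 237 mod 4 = 1, so the flip contributes +1; sign now -1
(237/17): 237 mod 17 = 16, so (237/17) = (16/17)
factor out 2^4: 16 = 2^4·1; with 17 mod 8 = 1, (2/17) = +1; sign now -1; continue with (1/17)
reached (1/17) = 1, so the symbol is -1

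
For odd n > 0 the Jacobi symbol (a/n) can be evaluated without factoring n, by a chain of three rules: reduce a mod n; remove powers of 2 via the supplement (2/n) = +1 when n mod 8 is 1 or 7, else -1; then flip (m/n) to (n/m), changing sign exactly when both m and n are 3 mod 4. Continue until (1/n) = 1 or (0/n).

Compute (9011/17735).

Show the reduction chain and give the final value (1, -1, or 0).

-1

flip (9011/17735) -> (17735/9011): both odd, 9011 mod 4 = 3, 17735 mod 4 = 3, so the flip contributes -1; sign now -1
(17735/9011): 17735 mod 9011 = 8724, so (17735/9011) = (8724/9011)
factor out 2^2: 8724 = 2^2·2181; with 9011 mod 8 = 3, (2/9011) = -1; sign now -1; continue with (2181/9011)
flip (2181/9011) -> (9011/2181): both odd, 2181 mod 4 = 1, 9011 mod 4 = 3, so the flip contributes +1; sign now -1
(9011/2181): 9011 mod 2181 = 287, so (9011/2181) = (287/2181)
flip (287/2181) -> (2181/287): both odd, 287 mod 4 = 3, 2181 mod 4 = 1, so the flip contributes +1; sign now -1
(2181/287): 2181 mod 287 = 172, so (2181/287) = (172/287)
factor out 2^2: 172 = 2^2·43; with 287 mod 8 = 7, (2/287) = +1; sign now -1; continue with (43/287)
flip (43/287) -> (287/43): both odd, 43 mod 4 = 3, 287 mod 4 = 3, so the flip contributes -1; sign now +1
(287/43): 287 mod 43 = 29, so (287/43) = (29/43)
flip (29/43) -> (43/29): both odd, 29 mod 4 = 1, 43 mod 4 = 3, so the flip contributes +1; sign now +1
(43/29): 43 mod 29 = 14, so (43/29) = (14/29)
factor out 2^1: 14 = 2^1·7; with 29 mod 8 = 5, (2/29) = -1; sign now -1; continue with (7/29)
flip (7/29) -> (29/7): both odd, 7 mod 4 = 3, 29 mod 4 = 1, so the flip contributes +1; sign now -1
(29/7): 29 mod 7 = 1, so (29/7) = (1/7)
reached (1/7) = 1, so the symbol is -1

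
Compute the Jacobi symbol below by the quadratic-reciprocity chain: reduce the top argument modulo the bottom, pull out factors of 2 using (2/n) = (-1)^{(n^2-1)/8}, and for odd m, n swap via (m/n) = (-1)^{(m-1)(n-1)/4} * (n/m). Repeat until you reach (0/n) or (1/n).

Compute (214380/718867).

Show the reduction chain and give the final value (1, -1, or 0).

factor out 2^2: 214380 = 2^2·53595; with 718867 mod 8 = 3, (2/718867) = -1; sign now +1; continue with (53595/718867)
flip (53595/718867) -> (718867/53595): both odd, 53595 mod 4 = 3, 718867 mod 4 = 3, so the flip contributes -1; sign now -1
(718867/53595): 718867 mod 53595 = 22132, so (718867/53595) = (22132/53595)
factor out 2^2: 22132 = 2^2·5533; with 53595 mod 8 = 3, (2/53595) = -1; sign now -1; continue with (5533/53595)
flip (5533/53595) -> (53595/5533): both odd, 5533 mod 4 = 1, 53595 mod 4 = 3, so the flip contributes +1; sign now -1
(53595/5533): 53595 mod 5533 = 3798, so (53595/5533) = (3798/5533)
factor out 2^1: 3798 = 2^1·1899; with 5533 mod 8 = 5, (2/5533) = -1; sign now +1; continue with (1899/5533)
flip (1899/5533) -> (5533/1899): both odd, 1899 mod 4 = 3, 5533 mod 4 = 1, so the flip contributes +1; sign now +1
(5533/1899): 5533 mod 1899 = 1735, so (5533/1899) = (1735/1899)
flip (1735/1899) -> (1899/1735): both odd, 1735 mod 4 = 3, 1899 mod 4 = 3, so the flip contributes -1; sign now -1
(1899/1735): 1899 mod 1735 = 164, so (1899/1735) = (164/1735)
factor out 2^2: 164 = 2^2·41; with 1735 mod 8 = 7, (2/1735) = +1; sign now -1; continue with (41/1735)
flip (41/1735) -> (1735/41): both odd, 41 mod 4 = 1, 1735 mod 4 = 3, so the flip contributes +1; sign now -1
(1735/41): 1735 mod 41 = 13, so (1735/41) = (13/41)
flip (13/41) -> (41/13): both odd, 13 mod 4 = 1, 41 mod 4 = 1, so the flip contributes +1; sign now -1
(41/13): 41 mod 13 = 2, so (41/13) = (2/13)
factor out 2^1: 2 = 2^1·1; with 13 mod 8 = 5, (2/13) = -1; sign now +1; continue with (1/13)
reached (1/13) = 1, so the symbol is +1

1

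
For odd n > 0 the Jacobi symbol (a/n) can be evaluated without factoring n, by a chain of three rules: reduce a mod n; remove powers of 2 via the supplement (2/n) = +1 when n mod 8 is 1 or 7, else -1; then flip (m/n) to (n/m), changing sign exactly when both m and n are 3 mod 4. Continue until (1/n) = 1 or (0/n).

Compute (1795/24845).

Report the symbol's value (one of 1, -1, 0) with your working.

0

reciprocity: (1795/24845) = +1·(24845/1795) since 1795 mod 4 = 3, 24845 mod 4 = 1; sign now +1
(24845/1795) = (1510/1795)   [reduce mod 1795]
1510 = 2^1·755; (2/1795) = -1 since 1795 mod 8 = 3, so (1510/1795) = (-1)^1·(755/1795); sign now -1
reciprocity: (755/1795) = -1·(1795/755) since 755 mod 4 = 3, 1795 mod 4 = 3; sign now +1
(1795/755) = (285/755)   [reduce mod 755]
reciprocity: (285/755) = +1·(755/285) since 285 mod 4 = 1, 755 mod 4 = 3; sign now +1
(755/285) = (185/285)   [reduce mod 285]
reciprocity: (185/285) = +1·(285/185) since 185 mod 4 = 1, 285 mod 4 = 1; sign now +1
(285/185) = (100/185)   [reduce mod 185]
100 = 2^2·25; (2/185) = +1 since 185 mod 8 = 1, so (100/185) = (+1)^2·(25/185); sign now +1
reciprocity: (25/185) = +1·(185/25) since 25 mod 4 = 1, 185 mod 4 = 1; sign now +1
(185/25) = (10/25)   [reduce mod 25]
10 = 2^1·5; (2/25) = +1 since 25 mod 8 = 1, so (10/25) = (+1)^1·(5/25); sign now +1
reciprocity: (5/25) = +1·(25/5) since 5 mod 4 = 1, 25 mod 4 = 1; sign now +1
(25/5) = (0/5)   [reduce mod 5]
(0/5) = 0   [gcd(a, n) > 1]; final value = 0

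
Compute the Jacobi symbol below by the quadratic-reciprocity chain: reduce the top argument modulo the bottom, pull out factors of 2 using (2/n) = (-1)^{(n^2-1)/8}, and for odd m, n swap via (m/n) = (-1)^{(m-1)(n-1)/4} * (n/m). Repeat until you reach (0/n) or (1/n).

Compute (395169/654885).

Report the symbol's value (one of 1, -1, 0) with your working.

reciprocity: (395169/654885) = +1·(654885/395169) since 395169 mod 4 = 1, 654885 mod 4 = 1; sign now +1
(654885/395169) = (259716/395169)   [reduce mod 395169]
259716 = 2^2·64929; (2/395169) = +1 since 395169 mod 8 = 1, so (259716/395169) = (+1)^2·(64929/395169); sign now +1
reciprocity: (64929/395169) = +1·(395169/64929) since 64929 mod 4 = 1, 395169 mod 4 = 1; sign now +1
(395169/64929) = (5595/64929)   [reduce mod 64929]
reciprocity: (5595/64929) = +1·(64929/5595) since 5595 mod 4 = 3, 64929 mod 4 = 1; sign now +1
(64929/5595) = (3384/5595)   [reduce mod 5595]
3384 = 2^3·423; (2/5595) = -1 since 5595 mod 8 = 3, so (3384/5595) = (-1)^3·(423/5595); sign now -1
reciprocity: (423/5595) = -1·(5595/423) since 423 mod 4 = 3, 5595 mod 4 = 3; sign now +1
(5595/423) = (96/423)   [reduce mod 423]
96 = 2^5·3; (2/423) = +1 since 423 mod 8 = 7, so (96/423) = (+1)^5·(3/423); sign now +1
reciprocity: (3/423) = -1·(423/3) since 3 mod 4 = 3, 423 mod 4 = 3; sign now -1
(423/3) = (0/3)   [reduce mod 3]
(0/3) = 0   [gcd(a, n) > 1]; final value = 0

0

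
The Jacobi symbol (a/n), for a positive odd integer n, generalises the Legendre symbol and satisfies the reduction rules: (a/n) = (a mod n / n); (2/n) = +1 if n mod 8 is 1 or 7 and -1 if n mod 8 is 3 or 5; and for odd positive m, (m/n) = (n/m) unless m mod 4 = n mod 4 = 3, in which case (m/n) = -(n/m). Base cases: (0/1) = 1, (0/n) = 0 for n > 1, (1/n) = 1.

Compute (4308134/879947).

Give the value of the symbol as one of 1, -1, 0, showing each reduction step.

-1

(4308134/879947): 4308134 mod 879947 = 788346, so (4308134/879947) = (788346/879947)
factor out 2^1: 788346 = 2^1·394173; with 879947 mod 8 = 3, (2/879947) = -1; sign now -1; continue with (394173/879947)
flip (394173/879947) -> (879947/394173): both odd, 394173 mod 4 = 1, 879947 mod 4 = 3, so the flip contributes +1; sign now -1
(879947/394173): 879947 mod 394173 = 91601, so (879947/394173) = (91601/394173)
flip (91601/394173) -> (394173/91601): both odd, 91601 mod 4 = 1, 394173 mod 4 = 1, so the flip contributes +1; sign now -1
(394173/91601): 394173 mod 91601 = 27769, so (394173/91601) = (27769/91601)
flip (27769/91601) -> (91601/27769): both odd, 27769 mod 4 = 1, 91601 mod 4 = 1, so the flip contributes +1; sign now -1
(91601/27769): 91601 mod 27769 = 8294, so (91601/27769) = (8294/27769)
factor out 2^1: 8294 = 2^1·4147; with 27769 mod 8 = 1, (2/27769) = +1; sign now -1; continue with (4147/27769)
flip (4147/27769) -> (27769/4147): both odd, 4147 mod 4 = 3, 27769 mod 4 = 1, so the flip contributes +1; sign now -1
(27769/4147): 27769 mod 4147 = 2887, so (27769/4147) = (2887/4147)
flip (2887/4147) -> (4147/2887): both odd, 2887 mod 4 = 3, 4147 mod 4 = 3, so the flip contributes -1; sign now +1
(4147/2887): 4147 mod 2887 = 1260, so (4147/2887) = (1260/2887)
factor out 2^2: 1260 = 2^2·315; with 2887 mod 8 = 7, (2/2887) = +1; sign now +1; continue with (315/2887)
flip (315/2887) -> (2887/315): both odd, 315 mod 4 = 3, 2887 mod 4 = 3, so the flip contributes -1; sign now -1
(2887/315): 2887 mod 315 = 52, so (2887/315) = (52/315)
factor out 2^2: 52 = 2^2·13; with 315 mod 8 = 3, (2/315) = -1; sign now -1; continue with (13/315)
flip (13/315) -> (315/13): both odd, 13 mod 4 = 1, 315 mod 4 = 3, so the flip contributes +1; sign now -1
(315/13): 315 mod 13 = 3, so (315/13) = (3/13)
flip (3/13) -> (13/3): both odd, 3 mod 4 = 3, 13 mod 4 = 1, so the flip contributes +1; sign now -1
(13/3): 13 mod 3 = 1, so (13/3) = (1/3)
reached (1/3) = 1, so the symbol is -1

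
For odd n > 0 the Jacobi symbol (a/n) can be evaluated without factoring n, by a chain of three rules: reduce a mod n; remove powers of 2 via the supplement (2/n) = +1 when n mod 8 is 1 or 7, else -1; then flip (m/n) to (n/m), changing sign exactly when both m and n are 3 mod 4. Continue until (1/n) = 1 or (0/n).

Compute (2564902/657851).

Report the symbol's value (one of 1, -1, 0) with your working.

1

(2564902/657851) = (591349/657851)   [reduce mod 657851]
reciprocity: (591349/657851) = +1·(657851/591349) since 591349 mod 4 = 1, 657851 mod 4 = 3; sign now +1
(657851/591349) = (66502/591349)   [reduce mod 591349]
66502 = 2^1·33251; (2/591349) = -1 since 591349 mod 8 = 5, so (66502/591349) = (-1)^1·(33251/591349); sign now -1
reciprocity: (33251/591349) = +1·(591349/33251) since 33251 mod 4 = 3, 591349 mod 4 = 1; sign now -1
(591349/33251) = (26082/33251)   [reduce mod 33251]
26082 = 2^1·13041; (2/33251) = -1 since 33251 mod 8 = 3, so (26082/33251) = (-1)^1·(13041/33251); sign now +1
reciprocity: (13041/33251) = +1·(33251/13041) since 13041 mod 4 = 1, 33251 mod 4 = 3; sign now +1
(33251/13041) = (7169/13041)   [reduce mod 13041]
reciprocity: (7169/13041) = +1·(13041/7169) since 7169 mod 4 = 1, 13041 mod 4 = 1; sign now +1
(13041/7169) = (5872/7169)   [reduce mod 7169]
5872 = 2^4·367; (2/7169) = +1 since 7169 mod 8 = 1, so (5872/7169) = (+1)^4·(367/7169); sign now +1
reciprocity: (367/7169) = +1·(7169/367) since 367 mod 4 = 3, 7169 mod 4 = 1; sign now +1
(7169/367) = (196/367)   [reduce mod 367]
196 = 2^2·49; (2/367) = +1 since 367 mod 8 = 7, so (196/367) = (+1)^2·(49/367); sign now +1
reciprocity: (49/367) = +1·(367/49) since 49 mod 4 = 1, 367 mod 4 = 3; sign now +1
(367/49) = (24/49)   [reduce mod 49]
24 = 2^3·3; (2/49) = +1 since 49 mod 8 = 1, so (24/49) = (+1)^3·(3/49); sign now +1
reciprocity: (3/49) = +1·(49/3) since 3 mod 4 = 3, 49 mod 4 = 1; sign now +1
(49/3) = (1/3)   [reduce mod 3]
(1/3) = 1; final value = sign = +1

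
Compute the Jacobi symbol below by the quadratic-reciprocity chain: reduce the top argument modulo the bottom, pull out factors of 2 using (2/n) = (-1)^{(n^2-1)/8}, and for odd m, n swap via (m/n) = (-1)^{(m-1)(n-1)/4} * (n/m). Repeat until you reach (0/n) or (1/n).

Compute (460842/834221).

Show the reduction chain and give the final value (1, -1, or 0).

460842 = 2^1·230421; (2/834221) = -1 since 834221 mod 8 = 5, so (460842/834221) = (-1)^1·(230421/834221); sign now -1
reciprocity: (230421/834221) = +1·(834221/230421) since 230421 mod 4 = 1, 834221 mod 4 = 1; sign now -1
(834221/230421) = (142958/230421)   [reduce mod 230421]
142958 = 2^1·71479; (2/230421) = -1 since 230421 mod 8 = 5, so (142958/230421) = (-1)^1·(71479/230421); sign now +1
reciprocity: (71479/230421) = +1·(230421/71479) since 71479 mod 4 = 3, 230421 mod 4 = 1; sign now +1
(230421/71479) = (15984/71479)   [reduce mod 71479]
15984 = 2^4·999; (2/71479) = +1 since 71479 mod 8 = 7, so (15984/71479) = (+1)^4·(999/71479); sign now +1
reciprocity: (999/71479) = -1·(71479/999) since 999 mod 4 = 3, 71479 mod 4 = 3; sign now -1
(71479/999) = (550/999)   [reduce mod 999]
550 = 2^1·275; (2/999) = +1 since 999 mod 8 = 7, so (550/999) = (+1)^1·(275/999); sign now -1
reciprocity: (275/999) = -1·(999/275) since 275 mod 4 = 3, 999 mod 4 = 3; sign now +1
(999/275) = (174/275)   [reduce mod 275]
174 = 2^1·87; (2/275) = -1 since 275 mod 8 = 3, so (174/275) = (-1)^1·(87/275); sign now -1
reciprocity: (87/275) = -1·(275/87) since 87 mod 4 = 3, 275 mod 4 = 3; sign now +1
(275/87) = (14/87)   [reduce mod 87]
14 = 2^1·7; (2/87) = +1 since 87 mod 8 = 7, so (14/87) = (+1)^1·(7/87); sign now +1
reciprocity: (7/87) = -1·(87/7) since 7 mod 4 = 3, 87 mod 4 = 3; sign now -1
(87/7) = (3/7)   [reduce mod 7]
reciprocity: (3/7) = -1·(7/3) since 3 mod 4 = 3, 7 mod 4 = 3; sign now +1
(7/3) = (1/3)   [reduce mod 3]
(1/3) = 1; final value = sign = +1

1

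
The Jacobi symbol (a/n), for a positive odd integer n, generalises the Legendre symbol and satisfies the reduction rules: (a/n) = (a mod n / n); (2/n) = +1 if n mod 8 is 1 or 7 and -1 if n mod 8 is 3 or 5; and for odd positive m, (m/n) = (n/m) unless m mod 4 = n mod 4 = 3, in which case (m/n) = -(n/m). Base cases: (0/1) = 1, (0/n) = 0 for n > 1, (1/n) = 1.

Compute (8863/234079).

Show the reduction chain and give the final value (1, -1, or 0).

reciprocity: (8863/234079) = -1·(234079/8863) since 8863 mod 4 = 3, 234079 mod 4 = 3; sign now -1
(234079/8863) = (3641/8863)   [reduce mod 8863]
reciprocity: (3641/8863) = +1·(8863/3641) since 3641 mod 4 = 1, 8863 mod 4 = 3; sign now -1
(8863/3641) = (1581/3641)   [reduce mod 3641]
reciprocity: (1581/3641) = +1·(3641/1581) since 1581 mod 4 = 1, 3641 mod 4 = 1; sign now -1
(3641/1581) = (479/1581)   [reduce mod 1581]
reciprocity: (479/1581) = +1·(1581/479) since 479 mod 4 = 3, 1581 mod 4 = 1; sign now -1
(1581/479) = (144/479)   [reduce mod 479]
144 = 2^4·9; (2/479) = +1 since 479 mod 8 = 7, so (144/479) = (+1)^4·(9/479); sign now -1
reciprocity: (9/479) = +1·(479/9) since 9 mod 4 = 1, 479 mod 4 = 3; sign now -1
(479/9) = (2/9)   [reduce mod 9]
2 = 2^1·1; (2/9) = +1 since 9 mod 8 = 1, so (2/9) = (+1)^1·(1/9); sign now -1
(1/9) = 1; final value = sign = -1

-1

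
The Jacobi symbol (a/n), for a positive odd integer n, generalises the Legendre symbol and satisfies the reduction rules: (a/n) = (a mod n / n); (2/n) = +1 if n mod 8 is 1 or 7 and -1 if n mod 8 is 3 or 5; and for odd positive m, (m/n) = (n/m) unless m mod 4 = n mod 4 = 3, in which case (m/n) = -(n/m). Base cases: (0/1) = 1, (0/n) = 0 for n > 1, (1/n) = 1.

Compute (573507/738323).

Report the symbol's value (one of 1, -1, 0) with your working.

reciprocity: (573507/738323) = -1·(738323/573507) since 573507 mod 4 = 3, 738323 mod 4 = 3; sign now -1
(738323/573507) = (164816/573507)   [reduce mod 573507]
164816 = 2^4·10301; (2/573507) = -1 since 573507 mod 8 = 3, so (164816/573507) = (-1)^4·(10301/573507); sign now -1
reciprocity: (10301/573507) = +1·(573507/10301) since 10301 mod 4 = 1, 573507 mod 4 = 3; sign now -1
(573507/10301) = (6952/10301)   [reduce mod 10301]
6952 = 2^3·869; (2/10301) = -1 since 10301 mod 8 = 5, so (6952/10301) = (-1)^3·(869/10301); sign now +1
reciprocity: (869/10301) = +1·(10301/869) since 869 mod 4 = 1, 10301 mod 4 = 1; sign now +1
(10301/869) = (742/869)   [reduce mod 869]
742 = 2^1·371; (2/869) = -1 since 869 mod 8 = 5, so (742/869) = (-1)^1·(371/869); sign now -1
reciprocity: (371/869) = +1·(869/371) since 371 mod 4 = 3, 869 mod 4 = 1; sign now -1
(869/371) = (127/371)   [reduce mod 371]
reciprocity: (127/371) = -1·(371/127) since 127 mod 4 = 3, 371 mod 4 = 3; sign now +1
(371/127) = (117/127)   [reduce mod 127]
reciprocity: (117/127) = +1·(127/117) since 117 mod 4 = 1, 127 mod 4 = 3; sign now +1
(127/117) = (10/117)   [reduce mod 117]
10 = 2^1·5; (2/117) = -1 since 117 mod 8 = 5, so (10/117) = (-1)^1·(5/117); sign now -1
reciprocity: (5/117) = +1·(117/5) since 5 mod 4 = 1, 117 mod 4 = 1; sign now -1
(117/5) = (2/5)   [reduce mod 5]
2 = 2^1·1; (2/5) = -1 since 5 mod 8 = 5, so (2/5) = (-1)^1·(1/5); sign now +1
(1/5) = 1; final value = sign = +1

1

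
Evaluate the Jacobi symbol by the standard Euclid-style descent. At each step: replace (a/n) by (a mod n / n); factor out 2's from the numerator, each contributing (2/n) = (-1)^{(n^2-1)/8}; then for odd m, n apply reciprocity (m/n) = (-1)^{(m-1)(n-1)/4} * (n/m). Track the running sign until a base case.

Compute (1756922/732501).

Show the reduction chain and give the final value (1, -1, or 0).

-1

(1756922/732501): 1756922 mod 732501 = 291920, so (1756922/732501) = (291920/732501)
factor out 2^4: 291920 = 2^4·18245; with 732501 mod 8 = 5, (2/732501) = -1; sign now +1; continue with (18245/732501)
flip (18245/732501) -> (732501/18245): both odd, 18245 mod 4 = 1, 732501 mod 4 = 1, so the flip contributes +1; sign now +1
(732501/18245): 732501 mod 18245 = 2701, so (732501/18245) = (2701/18245)
flip (2701/18245) -> (18245/2701): both odd, 2701 mod 4 = 1, 18245 mod 4 = 1, so the flip contributes +1; sign now +1
(18245/2701): 18245 mod 2701 = 2039, so (18245/2701) = (2039/2701)
flip (2039/2701) -> (2701/2039): both odd, 2039 mod 4 = 3, 2701 mod 4 = 1, so the flip contributes +1; sign now +1
(2701/2039): 2701 mod 2039 = 662, so (2701/2039) = (662/2039)
factor out 2^1: 662 = 2^1·331; with 2039 mod 8 = 7, (2/2039) = +1; sign now +1; continue with (331/2039)
flip (331/2039) -> (2039/331): both odd, 331 mod 4 = 3, 2039 mod 4 = 3, so the flip contributes -1; sign now -1
(2039/331): 2039 mod 331 = 53, so (2039/331) = (53/331)
flip (53/331) -> (331/53): both odd, 53 mod 4 = 1, 331 mod 4 = 3, so the flip contributes +1; sign now -1
(331/53): 331 mod 53 = 13, so (331/53) = (13/53)
flip (13/53) -> (53/13): both odd, 13 mod 4 = 1, 53 mod 4 = 1, so the flip contributes +1; sign now -1
(53/13): 53 mod 13 = 1, so (53/13) = (1/13)
reached (1/13) = 1, so the symbol is -1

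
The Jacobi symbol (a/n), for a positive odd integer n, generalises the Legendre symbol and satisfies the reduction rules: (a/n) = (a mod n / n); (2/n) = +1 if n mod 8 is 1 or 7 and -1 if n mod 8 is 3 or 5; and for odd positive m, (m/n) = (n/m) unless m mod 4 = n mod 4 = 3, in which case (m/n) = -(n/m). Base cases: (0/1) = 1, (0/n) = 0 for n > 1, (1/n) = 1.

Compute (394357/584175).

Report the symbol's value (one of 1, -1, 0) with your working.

flip (394357/584175) -> (584175/394357): both odd, 394357 mod 4 = 1, 584175 mod 4 = 3, so the flip contributes +1; sign now +1
(584175/394357): 584175 mod 394357 = 189818, so (584175/394357) = (189818/394357)
factor out 2^1: 189818 = 2^1·94909; with 394357 mod 8 = 5, (2/394357) = -1; sign now -1; continue with (94909/394357)
flip (94909/394357) -> (394357/94909): both odd, 94909 mod 4 = 1, 394357 mod 4 = 1, so the flip contributes +1; sign now -1
(394357/94909): 394357 mod 94909 = 14721, so (394357/94909) = (14721/94909)
flip (14721/94909) -> (94909/14721): both odd, 14721 mod 4 = 1, 94909 mod 4 = 1, so the flip contributes +1; sign now -1
(94909/14721): 94909 mod 14721 = 6583, so (94909/14721) = (6583/14721)
flip (6583/14721) -> (14721/6583): both odd, 6583 mod 4 = 3, 14721 mod 4 = 1, so the flip contributes +1; sign now -1
(14721/6583): 14721 mod 6583 = 1555, so (14721/6583) = (1555/6583)
flip (1555/6583) -> (6583/1555): both odd, 1555 mod 4 = 3, 6583 mod 4 = 3, so the flip contributes -1; sign now +1
(6583/1555): 6583 mod 1555 = 363, so (6583/1555) = (363/1555)
flip (363/1555) -> (1555/363): both odd, 363 mod 4 = 3, 1555 mod 4 = 3, so the flip contributes -1; sign now -1
(1555/363): 1555 mod 363 = 103, so (1555/363) = (103/363)
flip (103/363) -> (363/103): both odd, 103 mod 4 = 3, 363 mod 4 = 3, so the flip contributes -1; sign now +1
(363/103): 363 mod 103 = 54, so (363/103) = (54/103)
factor out 2^1: 54 = 2^1·27; with 103 mod 8 = 7, (2/103) = +1; sign now +1; continue with (27/103)
flip (27/103) -> (103/27): both odd, 27 mod 4 = 3, 103 mod 4 = 3, so the flip contributes -1; sign now -1
(103/27): 103 mod 27 = 22, so (103/27) = (22/27)
factor out 2^1: 22 = 2^1·11; with 27 mod 8 = 3, (2/27) = -1; sign now +1; continue with (11/27)
flip (11/27) -> (27/11): both odd, 11 mod 4 = 3, 27 mod 4 = 3, so the flip contributes -1; sign now -1
(27/11): 27 mod 11 = 5, so (27/11) = (5/11)
flip (5/11) -> (11/5): both odd, 5 mod 4 = 1, 11 mod 4 = 3, so the flip contributes +1; sign now -1
(11/5): 11 mod 5 = 1, so (11/5) = (1/5)
reached (1/5) = 1, so the symbol is -1

-1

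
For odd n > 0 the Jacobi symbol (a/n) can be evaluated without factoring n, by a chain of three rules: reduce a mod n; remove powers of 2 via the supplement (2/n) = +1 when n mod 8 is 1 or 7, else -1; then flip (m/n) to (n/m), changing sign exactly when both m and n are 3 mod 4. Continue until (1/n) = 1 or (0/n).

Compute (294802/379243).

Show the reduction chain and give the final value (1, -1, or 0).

factor out 2^1: 294802 = 2^1·147401; with 379243 mod 8 = 3, (2/379243) = -1; sign now -1; continue with (147401/379243)
flip (147401/379243) -> (379243/147401): both odd, 147401 mod 4 = 1, 379243 mod 4 = 3, so the flip contributes +1; sign now -1
(379243/147401): 379243 mod 147401 = 84441, so (379243/147401) = (84441/147401)
flip (84441/147401) -> (147401/84441): both odd, 84441 mod 4 = 1, 147401 mod 4 = 1, so the flip contributes +1; sign now -1
(147401/84441): 147401 mod 84441 = 62960, so (147401/84441) = (62960/84441)
factor out 2^4: 62960 = 2^4·3935; with 84441 mod 8 = 1, (2/84441) = +1; sign now -1; continue with (3935/84441)
flip (3935/84441) -> (84441/3935): both odd, 3935 mod 4 = 3, 84441 mod 4 = 1, so the flip contributes +1; sign now -1
(84441/3935): 84441 mod 3935 = 1806, so (84441/3935) = (1806/3935)
factor out 2^1: 1806 = 2^1·903; with 3935 mod 8 = 7, (2/3935) = +1; sign now -1; continue with (903/3935)
flip (903/3935) -> (3935/903): both odd, 903 mod 4 = 3, 3935 mod 4 = 3, so the flip contributes -1; sign now +1
(3935/903): 3935 mod 903 = 323, so (3935/903) = (323/903)
flip (323/903) -> (903/323): both odd, 323 mod 4 = 3, 903 mod 4 = 3, so the flip contributes -1; sign now -1
(903/323): 903 mod 323 = 257, so (903/323) = (257/323)
flip (257/323) -> (323/257): both odd, 257 mod 4 = 1, 323 mod 4 = 3, so the flip contributes +1; sign now -1
(323/257): 323 mod 257 = 66, so (323/257) = (66/257)
factor out 2^1: 66 = 2^1·33; with 257 mod 8 = 1, (2/257) = +1; sign now -1; continue with (33/257)
flip (33/257) -> (257/33): both odd, 33 mod 4 = 1, 257 mod 4 = 1, so the flip contributes +1; sign now -1
(257/33): 257 mod 33 = 26, so (257/33) = (26/33)
factor out 2^1: 26 = 2^1·13; with 33 mod 8 = 1, (2/33) = +1; sign now -1; continue with (13/33)
flip (13/33) -> (33/13): both odd, 13 mod 4 = 1, 33 mod 4 = 1, so the flip contributes +1; sign now -1
(33/13): 33 mod 13 = 7, so (33/13) = (7/13)
flip (7/13) -> (13/7): both odd, 7 mod 4 = 3, 13 mod 4 = 1, so the flip contributes +1; sign now -1
(13/7): 13 mod 7 = 6, so (13/7) = (6/7)
factor out 2^1: 6 = 2^1·3; with 7 mod 8 = 7, (2/7) = +1; sign now -1; continue with (3/7)
flip (3/7) -> (7/3): both odd, 3 mod 4 = 3, 7 mod 4 = 3, so the flip contributes -1; sign now +1
(7/3): 7 mod 3 = 1, so (7/3) = (1/3)
reached (1/3) = 1, so the symbol is +1

1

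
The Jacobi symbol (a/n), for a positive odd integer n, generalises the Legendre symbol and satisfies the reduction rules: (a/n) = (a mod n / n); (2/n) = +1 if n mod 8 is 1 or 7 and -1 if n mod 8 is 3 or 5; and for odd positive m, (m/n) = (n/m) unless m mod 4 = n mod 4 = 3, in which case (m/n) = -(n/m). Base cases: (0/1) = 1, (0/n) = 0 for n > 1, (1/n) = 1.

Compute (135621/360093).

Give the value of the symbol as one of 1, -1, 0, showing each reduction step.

flip (135621/360093) -> (360093/135621): both odd, 135621 mod 4 = 1, 360093 mod 4 = 1, so the flip contributes +1; sign now +1
(360093/135621): 360093 mod 135621 = 88851, so (360093/135621) = (88851/135621)
flip (88851/135621) -> (135621/88851): both odd, 88851 mod 4 = 3, 135621 mod 4 = 1, so the flip contributes +1; sign now +1
(135621/88851): 135621 mod 88851 = 46770, so (135621/88851) = (46770/88851)
factor out 2^1: 46770 = 2^1·23385; with 88851 mod 8 = 3, (2/88851) = -1; sign now -1; continue with (23385/88851)
flip (23385/88851) -> (88851/23385): both odd, 23385 mod 4 = 1, 88851 mod 4 = 3, so the flip contributes +1; sign now -1
(88851/23385): 88851 mod 23385 = 18696, so (88851/23385) = (18696/23385)
factor out 2^3: 18696 = 2^3·2337; with 23385 mod 8 = 1, (2/23385) = +1; sign now -1; continue with (2337/23385)
flip (2337/23385) -> (23385/2337): both odd, 2337 mod 4 = 1, 23385 mod 4 = 1, so the flip contributes +1; sign now -1
(23385/2337): 23385 mod 2337 = 15, so (23385/2337) = (15/2337)
flip (15/2337) -> (2337/15): both odd, 15 mod 4 = 3, 2337 mod 4 = 1, so the flip contributes +1; sign now -1
(2337/15): 2337 mod 15 = 12, so (2337/15) = (12/15)
factor out 2^2: 12 = 2^2·3; with 15 mod 8 = 7, (2/15) = +1; sign now -1; continue with (3/15)
flip (3/15) -> (15/3): both odd, 3 mod 4 = 3, 15 mod 4 = 3, so the flip contributes -1; sign now +1
(15/3): 15 mod 3 = 0, so (15/3) = (0/3)
reached (0/3); gcd(a, n) > 1, so (0/3) = 0 and the symbol is 0

0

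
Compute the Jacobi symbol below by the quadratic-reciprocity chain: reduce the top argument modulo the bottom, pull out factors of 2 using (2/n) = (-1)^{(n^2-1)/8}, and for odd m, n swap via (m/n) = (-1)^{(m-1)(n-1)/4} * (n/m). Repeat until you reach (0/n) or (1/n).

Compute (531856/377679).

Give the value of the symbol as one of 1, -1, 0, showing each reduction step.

(531856/377679) = (154177/377679)   [reduce mod 377679]
reciprocity: (154177/377679) = +1·(377679/154177) since 154177 mod 4 = 1, 377679 mod 4 = 3; sign now +1
(377679/154177) = (69325/154177)   [reduce mod 154177]
reciprocity: (69325/154177) = +1·(154177/69325) since 69325 mod 4 = 1, 154177 mod 4 = 1; sign now +1
(154177/69325) = (15527/69325)   [reduce mod 69325]
reciprocity: (15527/69325) = +1·(69325/15527) since 15527 mod 4 = 3, 69325 mod 4 = 1; sign now +1
(69325/15527) = (7217/15527)   [reduce mod 15527]
reciprocity: (7217/15527) = +1·(15527/7217) since 7217 mod 4 = 1, 15527 mod 4 = 3; sign now +1
(15527/7217) = (1093/7217)   [reduce mod 7217]
reciprocity: (1093/7217) = +1·(7217/1093) since 1093 mod 4 = 1, 7217 mod 4 = 1; sign now +1
(7217/1093) = (659/1093)   [reduce mod 1093]
reciprocity: (659/1093) = +1·(1093/659) since 659 mod 4 = 3, 1093 mod 4 = 1; sign now +1
(1093/659) = (434/659)   [reduce mod 659]
434 = 2^1·217; (2/659) = -1 since 659 mod 8 = 3, so (434/659) = (-1)^1·(217/659); sign now -1
reciprocity: (217/659) = +1·(659/217) since 217 mod 4 = 1, 659 mod 4 = 3; sign now -1
(659/217) = (8/217)   [reduce mod 217]
8 = 2^3·1; (2/217) = +1 since 217 mod 8 = 1, so (8/217) = (+1)^3·(1/217); sign now -1
(1/217) = 1; final value = sign = -1

-1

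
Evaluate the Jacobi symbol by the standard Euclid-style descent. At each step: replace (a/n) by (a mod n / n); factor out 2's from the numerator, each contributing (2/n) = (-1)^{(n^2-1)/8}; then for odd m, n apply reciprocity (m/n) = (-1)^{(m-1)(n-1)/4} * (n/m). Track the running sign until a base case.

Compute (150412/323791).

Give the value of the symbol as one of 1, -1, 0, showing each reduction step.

-1

factor out 2^2: 150412 = 2^2·37603; with 323791 mod 8 = 7, (2/323791) = +1; sign now +1; continue with (37603/323791)
flip (37603/323791) -> (323791/37603): both odd, 37603 mod 4 = 3, 323791 mod 4 = 3, so the flip contributes -1; sign now -1
(323791/37603): 323791 mod 37603 = 22967, so (323791/37603) = (22967/37603)
flip (22967/37603) -> (37603/22967): both odd, 22967 mod 4 = 3, 37603 mod 4 = 3, so the flip contributes -1; sign now +1
(37603/22967): 37603 mod 22967 = 14636, so (37603/22967) = (14636/22967)
factor out 2^2: 14636 = 2^2·3659; with 22967 mod 8 = 7, (2/22967) = +1; sign now +1; continue with (3659/22967)
flip (3659/22967) -> (22967/3659): both odd, 3659 mod 4 = 3, 22967 mod 4 = 3, so the flip contributes -1; sign now -1
(22967/3659): 22967 mod 3659 = 1013, so (22967/3659) = (1013/3659)
flip (1013/3659) -> (3659/1013): both odd, 1013 mod 4 = 1, 3659 mod 4 = 3, so the flip contributes +1; sign now -1
(3659/1013): 3659 mod 1013 = 620, so (3659/1013) = (620/1013)
factor out 2^2: 620 = 2^2·155; with 1013 mod 8 = 5, (2/1013) = -1; sign now -1; continue with (155/1013)
flip (155/1013) -> (1013/155): both odd, 155 mod 4 = 3, 1013 mod 4 = 1, so the flip contributes +1; sign now -1
(1013/155): 1013 mod 155 = 83, so (1013/155) = (83/155)
flip (83/155) -> (155/83): both odd, 83 mod 4 = 3, 155 mod 4 = 3, so the flip contributes -1; sign now +1
(155/83): 155 mod 83 = 72, so (155/83) = (72/83)
factor out 2^3: 72 = 2^3·9; with 83 mod 8 = 3, (2/83) = -1; sign now -1; continue with (9/83)
flip (9/83) -> (83/9): both odd, 9 mod 4 = 1, 83 mod 4 = 3, so the flip contributes +1; sign now -1
(83/9): 83 mod 9 = 2, so (83/9) = (2/9)
factor out 2^1: 2 = 2^1·1; with 9 mod 8 = 1, (2/9) = +1; sign now -1; continue with (1/9)
reached (1/9) = 1, so the symbol is -1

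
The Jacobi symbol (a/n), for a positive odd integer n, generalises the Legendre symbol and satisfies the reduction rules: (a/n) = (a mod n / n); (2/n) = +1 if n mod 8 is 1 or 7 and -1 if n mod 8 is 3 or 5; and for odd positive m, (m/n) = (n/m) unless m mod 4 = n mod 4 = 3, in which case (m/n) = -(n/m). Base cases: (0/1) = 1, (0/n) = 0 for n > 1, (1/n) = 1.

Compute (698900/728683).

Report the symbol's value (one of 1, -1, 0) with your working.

factor out 2^2: 698900 = 2^2·174725; with 728683 mod 8 = 3, (2/728683) = -1; sign now +1; continue with (174725/728683)
flip (174725/728683) -> (728683/174725): both odd, 174725 mod 4 = 1, 728683 mod 4 = 3, so the flip contributes +1; sign now +1
(728683/174725): 728683 mod 174725 = 29783, so (728683/174725) = (29783/174725)
flip (29783/174725) -> (174725/29783): both odd, 29783 mod 4 = 3, 174725 mod 4 = 1, so the flip contributes +1; sign now +1
(174725/29783): 174725 mod 29783 = 25810, so (174725/29783) = (25810/29783)
factor out 2^1: 25810 = 2^1·12905; with 29783 mod 8 = 7, (2/29783) = +1; sign now +1; continue with (12905/29783)
flip (12905/29783) -> (29783/12905): both odd, 12905 mod 4 = 1, 29783 mod 4 = 3, so the flip contributes +1; sign now +1
(29783/12905): 29783 mod 12905 = 3973, so (29783/12905) = (3973/12905)
flip (3973/12905) -> (12905/3973): both odd, 3973 mod 4 = 1, 12905 mod 4 = 1, so the flip contributes +1; sign now +1
(12905/3973): 12905 mod 3973 = 986, so (12905/3973) = (986/3973)
factor out 2^1: 986 = 2^1·493; with 3973 mod 8 = 5, (2/3973) = -1; sign now -1; continue with (493/3973)
flip (493/3973) -> (3973/493): both odd, 493 mod 4 = 1, 3973 mod 4 = 1, so the flip contributes +1; sign now -1
(3973/493): 3973 mod 493 = 29, so (3973/493) = (29/493)
flip (29/493) -> (493/29): both odd, 29 mod 4 = 1, 493 mod 4 = 1, so the flip contributes +1; sign now -1
(493/29): 493 mod 29 = 0, so (493/29) = (0/29)
reached (0/29); gcd(a, n) > 1, so (0/29) = 0 and the symbol is 0

0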